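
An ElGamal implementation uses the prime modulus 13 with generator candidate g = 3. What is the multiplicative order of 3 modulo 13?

3

ord(3) | φ(13) = 13 − 1 = 12 = 2^2 · 3.
Divisors of 12: 1, 2, 3, 4, 6, 12.
Evaluate successive powers at the divisors of 12:
3^1 ≡ 3
3^2 ≡ 9
3^3 ≡ 1
The smallest such exponent is 3, so the order of 3 is 3.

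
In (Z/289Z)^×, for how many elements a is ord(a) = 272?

128

φ(289) = φ(17^2) = 17·(17−1) = 272 = 2^4 · 17.
(Z/289Z)^× is cyclic (|G| = 272); a cyclic group of order m has exactly φ(d) elements of each order d | m, and none otherwise.
272 = 2^4 · 17 divides 272, and φ(272) = 128.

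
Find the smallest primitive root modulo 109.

6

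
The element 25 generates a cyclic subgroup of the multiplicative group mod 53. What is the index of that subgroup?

By Lagrange's theorem, ord_53(25) divides φ(53) = 53 − 1 = 52 = 2^2 · 13.
Divisors of 52: 1, 2, 4, 13, 26, 52.
Test each divisor d:
25^1 ≡ 25 (mod 53)
25^2 ≡ 42 (mod 53)
25^4 ≡ 15 (mod 53)
25^13 ≡ 52 (mod 53)
25^26 ≡ 1 (mod 53) ✓
So ord_53(25) = 26, hence |⟨25⟩| = 26.
[(Z/53Z)^× : ⟨25⟩] = 52/26 = 2.

2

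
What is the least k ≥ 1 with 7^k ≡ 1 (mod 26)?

The order of 7 must divide φ(26) = φ(2)·φ(13) = 1·12 = 12 = 2^2 · 3.
Divisors of 12: 1, 2, 3, 4, 6, 12.
Compute 7^d (mod 26) for the divisors d until we hit 1:
7^1 ≡ 7
7^2 ≡ 23
7^3 ≡ 5
7^4 ≡ 9
7^6 ≡ 25
7^12 ≡ 1
Therefore the multiplicative order of 7 modulo 26 is 12.

12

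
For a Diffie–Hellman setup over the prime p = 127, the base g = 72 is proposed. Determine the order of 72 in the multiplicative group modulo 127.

63

ord(72) | φ(127) = 127 − 1 = 126 = 2 · 3^2 · 7.
Divisors of 126: 1, 2, 3, 6, 7, 9, 14, 18, 21, 42, 63, 126.
Check 72^d mod 127 for each divisor in increasing order:
72^1 ≡ 72 (mod 127)
72^2 ≡ 104 (mod 127)
72^3 ≡ 122 (mod 127)
72^6 ≡ 25 (mod 127)
72^7 ≡ 22 (mod 127)
72^9 ≡ 2 (mod 127)
72^14 ≡ 103 (mod 127)
72^18 ≡ 4 (mod 127)
72^21 ≡ 107 (mod 127)
72^42 ≡ 19 (mod 127)
72^63 ≡ 1 (mod 127) ✓
Hence ord(72) = 63.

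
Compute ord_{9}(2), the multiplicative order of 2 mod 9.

ord(2) | φ(9) = φ(3^2) = 3·(3−1) = 6 = 2 · 3.
Divisors of 6: 1, 2, 3, 6.
Test each divisor d:
2^1 ≡ 2
2^2 ≡ 4
2^3 ≡ 8
2^6 ≡ 1
Therefore the multiplicative order of 2 modulo 9 is 6.

6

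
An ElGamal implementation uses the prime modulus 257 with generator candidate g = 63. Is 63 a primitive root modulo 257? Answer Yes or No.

Yes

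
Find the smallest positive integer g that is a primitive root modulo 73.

φ(73) = 73 − 1 = 72 = 2^3 · 3^2.
Test candidates g = 2, 3, … against the prime factors q ∈ {2, 3} of φ(73): g is a generator iff g^(72/q) ≢ 1 for every such q.
g = 2: 2^36 ≡ 1 — hits 1, so not a primitive root.
g = 3: 3^36 ≡ 1 — hits 1, so not a primitive root.
g = 4: 4^36 ≡ 1 — hits 1, so not a primitive root.
g = 5: 5^36 ≡ 72; 5^24 ≡ 8 — none is 1, so 5 is a primitive root.
The smallest primitive root modulo 73 is 5.

5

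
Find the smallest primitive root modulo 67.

2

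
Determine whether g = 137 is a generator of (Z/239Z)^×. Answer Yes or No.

Yes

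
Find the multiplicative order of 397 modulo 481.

12

By Lagrange's theorem, ord_481(397) divides φ(481) = φ(13·37) = (13−1)·(37−1) = 12·36 = 432 = 2^4 · 3^3.
Divisors of 432: 1, 2, 3, 4, 6, 8, 9, 12, 16, 18, 24, 27, 36, 48, 54, 72, 108, 144, 216, 432.
Compute 397^d (mod 481) for the divisors d until we hit 1:
397^1 ≡ 397
397^2 ≡ 322
397^3 ≡ 369
397^4 ≡ 269
397^6 ≡ 38
397^8 ≡ 211
397^9 ≡ 73
397^12 ≡ 1
The smallest such exponent is 12, so the order of 397 is 12.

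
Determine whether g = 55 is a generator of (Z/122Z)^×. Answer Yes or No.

φ(122) = φ(2)·φ(61) = 1·60 = 60 = 2^2 · 3 · 5.
55 is a primitive root mod 122 iff 55^(φ(122)/q) ≢ 1 for every prime q | φ(122), i.e. q ∈ {2, 3, 5}.
55^30 ≡ 121 (mod 122)  [q = 2: ≢ 1 ✓]
55^20 ≡ 47 (mod 122)  [q = 3: ≢ 1 ✓]
55^12 ≡ 81 (mod 122)  [q = 5: ≢ 1 ✓]
None equal 1, so ord_122(55) = 60: 55 is a primitive root.

Yes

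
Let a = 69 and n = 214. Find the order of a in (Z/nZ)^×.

53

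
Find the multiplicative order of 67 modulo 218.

108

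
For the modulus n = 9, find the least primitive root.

φ(9) = φ(3^2) = 3·(3−1) = 6 = 2 · 3.
Test candidates g = 2, 3, … against the prime factors q ∈ {2, 3} of φ(9): g is a generator iff g^(6/q) ≢ 1 for every such q.
g = 2: 2^3 ≡ 8; 2^2 ≡ 4 — none is 1, so 2 is a primitive root.
The smallest primitive root modulo 9 is 2.

2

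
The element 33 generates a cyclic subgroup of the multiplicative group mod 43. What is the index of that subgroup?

1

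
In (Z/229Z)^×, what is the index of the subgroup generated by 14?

4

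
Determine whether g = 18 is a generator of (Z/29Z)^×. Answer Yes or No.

φ(29) = 29 − 1 = 28 = 2^2 · 7.
Test 18^(28/q) mod 29 for each prime factor q of 28:
18^14 ≡ 28 (mod 29)  [q = 2: ≢ 1 ✓]
18^4 ≡ 25 (mod 29)  [q = 7: ≢ 1 ✓]
Every test exponent gives a nontrivial residue, hence 18 generates the full group.

Yes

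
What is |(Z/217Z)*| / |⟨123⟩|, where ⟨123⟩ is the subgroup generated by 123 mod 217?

30

Since 123 ∈ (Z/217Z)^×, its order divides φ(217) = φ(7·31) = (7−1)·(31−1) = 6·30 = 180 = 2^2 · 3^2 · 5.
Divisors of 180: 1, 2, 3, 4, 5, 6, 9, 10, 12, 15, 18, 20, 30, 36, 45, 60, 90, 180.
Compute 123^d (mod 217) for the divisors d until we hit 1:
123^1 ≡ 123 (mod 217)
123^2 ≡ 156 (mod 217)
123^3 ≡ 92 (mod 217)
123^4 ≡ 32 (mod 217)
123^5 ≡ 30 (mod 217)
123^6 ≡ 1 (mod 217) ✓
The order of 123 is 6, so the subgroup it generates has 6 elements.
The index is φ(217) / ord(123) = 180 / 6 = 30.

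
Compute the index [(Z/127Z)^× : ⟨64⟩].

By Lagrange's theorem, ord_127(64) divides φ(127) = 127 − 1 = 126 = 2 · 3^2 · 7.
Divisors of 126: 1, 2, 3, 6, 7, 9, 14, 18, 21, 42, 63, 126.
Test each divisor d:
64^1 ≡ 64 (mod 127)
64^2 ≡ 32 (mod 127)
64^3 ≡ 16 (mod 127)
64^6 ≡ 2 (mod 127)
64^7 ≡ 1 (mod 127) ✓
So ord_127(64) = 7, hence |⟨64⟩| = 7.
Index = |(Z/127Z)^×| / |⟨64⟩| = 126 / 7 = 18.

18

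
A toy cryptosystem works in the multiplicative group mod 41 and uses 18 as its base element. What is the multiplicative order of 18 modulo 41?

5

By Lagrange's theorem, ord_41(18) divides φ(41) = 41 − 1 = 40 = 2^3 · 5.
Divisors of 40: 1, 2, 4, 5, 8, 10, 20, 40.
Compute 18^d (mod 41) for the divisors d until we hit 1:
18^1 ≡ 18 (mod 41)
18^2 ≡ 37 (mod 41)
18^4 ≡ 16 (mod 41)
18^5 ≡ 1 (mod 41) ✓
Hence ord(18) = 5.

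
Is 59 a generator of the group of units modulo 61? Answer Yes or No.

φ(61) = 61 − 1 = 60 = 2^2 · 3 · 5.
59 is a primitive root mod 61 iff 59^(φ(61)/q) ≢ 1 for every prime q | φ(61), i.e. q ∈ {2, 3, 5}.
59^30 ≡ 60 (mod 61)  [q = 2: ≢ 1 ✓]
59^20 ≡ 47 (mod 61)  [q = 3: ≢ 1 ✓]
59^12 ≡ 9 (mod 61)  [q = 5: ≢ 1 ✓]
All checks pass, so 59 has order 60 and is a primitive root modulo 61.

Yes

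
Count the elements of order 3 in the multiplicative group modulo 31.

2

φ(31) = 31 − 1 = 30 = 2 · 3 · 5.
Since (Z/31Z)^× is cyclic of order 30, the number of elements of order d is φ(d) when d | 30 and 0 otherwise.
3 | 30, and φ(3) = 3 − 1 = 2.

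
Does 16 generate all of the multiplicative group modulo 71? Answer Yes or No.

No

φ(71) = 71 − 1 = 70 = 2 · 5 · 7.
Test 16^(70/q) mod 71 for each prime factor q of 70:
16^35 ≡ 1 (mod 71)  [q = 2: ≡ 1 ✗]
16^14 ≡ 25 (mod 71)  [q = 5: ≢ 1 ✓]
16^10 ≡ 32 (mod 71)  [q = 7: ≢ 1 ✓]
The check at q = 2 fails, so 16 generates a proper subgroup.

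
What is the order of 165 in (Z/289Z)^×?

272

Since 165 ∈ (Z/289Z)^×, its order divides φ(289) = φ(17^2) = 17·(17−1) = 272 = 2^4 · 17.
Divisors of 272: 1, 2, 4, 8, 16, 17, 34, 68, 136, 272.
Evaluate successive powers at the divisors of 272:
165^1 ≡ 165 (mod 289)
165^2 ≡ 59 (mod 289)
165^4 ≡ 13 (mod 289)
165^8 ≡ 169 (mod 289)
165^16 ≡ 239 (mod 289)
165^17 ≡ 131 (mod 289)
165^34 ≡ 110 (mod 289)
165^68 ≡ 251 (mod 289)
165^136 ≡ 288 (mod 289)
165^272 ≡ 1 (mod 289) ✓
So ord_289(165) = 272.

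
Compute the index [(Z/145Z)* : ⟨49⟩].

Since 49 ∈ (Z/145Z)^×, its order divides φ(145) = φ(5·29) = (5−1)·(29−1) = 4·28 = 112 = 2^4 · 7.
Divisors of 112: 1, 2, 4, 7, 8, 14, 16, 28, 56, 112.
Evaluate successive powers at the divisors of 112:
49^1 ≡ 49 (mod 145)
49^2 ≡ 81 (mod 145)
49^4 ≡ 36 (mod 145)
49^7 ≡ 59 (mod 145)
49^8 ≡ 136 (mod 145)
49^14 ≡ 1 (mod 145) ✓
So ord_145(49) = 14, hence |⟨49⟩| = 14.
[(Z/145Z)^× : ⟨49⟩] = 112/14 = 8.

8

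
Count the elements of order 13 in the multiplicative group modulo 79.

12

φ(79) = 79 − 1 = 78 = 2 · 3 · 13.
In a cyclic group of order 78, there are φ(d) elements of order d for each divisor d of 78, and zero for non-divisors.
13 | 78, and φ(13) = 13 − 1 = 12.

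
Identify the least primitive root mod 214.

φ(214) = φ(2)·φ(107) = 1·106 = 106 = 2 · 53.
g is a primitive root iff g^(106/q) ≢ 1 (mod 214) for each prime q ∈ {2, 53}.
g = 2: gcd(2, 214) = 2 > 1, not a unit — skip.
g = 3: 3^53 ≡ 1 — hits 1, so not a primitive root.
g = 4: gcd(4, 214) = 2 > 1, not a unit — skip.
g = 5: 5^53 ≡ 213; 5^2 ≡ 25 — none is 1, so 5 is a primitive root.
Hence the least primitive root of 214 is 5.

5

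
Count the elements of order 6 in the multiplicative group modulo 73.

2

φ(73) = 73 − 1 = 72 = 2^3 · 3^2.
(Z/73Z)^× is cyclic (|G| = 72); a cyclic group of order m has exactly φ(d) elements of each order d | m, and none otherwise.
6 = 2 · 3 divides 72, and φ(6) = 2.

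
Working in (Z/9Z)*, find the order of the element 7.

The order of 7 must divide φ(9) = φ(3^2) = 3·(3−1) = 6 = 2 · 3.
Divisors of 6: 1, 2, 3, 6.
Compute 7^d (mod 9) for the divisors d until we hit 1:
7^1 ≡ 7 (mod 9)
7^2 ≡ 4 (mod 9)
7^3 ≡ 1 (mod 9) ✓
Hence ord(7) = 3.

3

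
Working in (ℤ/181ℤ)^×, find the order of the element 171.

ord(171) | φ(181) = 181 − 1 = 180 = 2^2 · 3^2 · 5.
Divisors of 180: 1, 2, 3, 4, 5, 6, 9, 10, 12, 15, 18, 20, 30, 36, 45, 60, 90, 180.
Check 171^d mod 181 for each divisor in increasing order:
171^1 ≡ 171 (mod 181)
171^2 ≡ 100 (mod 181)
171^3 ≡ 86 (mod 181)
171^4 ≡ 45 (mod 181)
171^5 ≡ 93 (mod 181)
171^6 ≡ 156 (mod 181)
171^9 ≡ 22 (mod 181)
171^10 ≡ 142 (mod 181)
171^12 ≡ 82 (mod 181)
171^15 ≡ 174 (mod 181)
171^18 ≡ 122 (mod 181)
171^20 ≡ 73 (mod 181)
171^30 ≡ 49 (mod 181)
171^36 ≡ 42 (mod 181)
171^45 ≡ 19 (mod 181)
171^60 ≡ 48 (mod 181)
171^90 ≡ 180 (mod 181)
171^180 ≡ 1 (mod 181) ✓
Hence ord(171) = 180.

180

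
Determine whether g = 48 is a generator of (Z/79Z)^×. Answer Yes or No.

Yes

φ(79) = 79 − 1 = 78 = 2 · 3 · 13.
48 is a primitive root mod 79 iff 48^(φ(79)/q) ≢ 1 for every prime q | φ(79), i.e. q ∈ {2, 3, 13}.
48^39 ≡ 78 (mod 79)  [q = 2: ≢ 1 ✓]
48^26 ≡ 55 (mod 79)  [q = 3: ≢ 1 ✓]
48^6 ≡ 64 (mod 79)  [q = 13: ≢ 1 ✓]
None equal 1, so ord_79(48) = 78: 48 is a primitive root.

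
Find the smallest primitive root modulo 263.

5

φ(263) = 263 − 1 = 262 = 2 · 131.
Test candidates g = 2, 3, … against the prime factors q ∈ {2, 131} of φ(263): g is a generator iff g^(262/q) ≢ 1 for every such q.
g = 2: 2^131 ≡ 1 — hits 1, so not a primitive root.
g = 3: 3^131 ≡ 1 — hits 1, so not a primitive root.
g = 4: 4^131 ≡ 1 — hits 1, so not a primitive root.
g = 5: 5^131 ≡ 262; 5^2 ≡ 25 — none is 1, so 5 is a primitive root.
So 5 is the smallest generator of (Z/263Z)^×.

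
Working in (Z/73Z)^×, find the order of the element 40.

72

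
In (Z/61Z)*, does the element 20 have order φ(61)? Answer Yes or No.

No

φ(61) = 61 − 1 = 60 = 2^2 · 3 · 5.
Test 20^(60/q) mod 61 for each prime factor q of 60:
20^30 ≡ 1 (mod 61)  [q = 2: ≡ 1 ✗]
20^20 ≡ 1 (mod 61)  [q = 3: ≡ 1 ✗]
20^12 ≡ 34 (mod 61)  [q = 5: ≢ 1 ✓]
Since 20^30 ≡ 1, the order of 20 divides 30 < 60, so 20 is not a primitive root.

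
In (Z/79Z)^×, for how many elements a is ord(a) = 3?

2

φ(79) = 79 − 1 = 78 = 2 · 3 · 13.
(Z/79Z)^× is cyclic (|G| = 78); a cyclic group of order m has exactly φ(d) elements of each order d | m, and none otherwise.
3 | 78, and φ(3) = 3 − 1 = 2.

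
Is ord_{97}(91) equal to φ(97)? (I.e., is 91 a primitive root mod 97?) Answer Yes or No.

No

φ(97) = 97 − 1 = 96 = 2^5 · 3.
It suffices to check that the order of 91 is not a proper divisor of 96: compute 91^(96/q) for q ∈ {2, 3}.
91^48 ≡ 1 (mod 97)  [q = 2: ≡ 1 ✗]
91^32 ≡ 61 (mod 97)  [q = 3: ≢ 1 ✓]
91^48 ≡ 1 shows ord(91) | 48, strictly less than φ(97); not a primitive root.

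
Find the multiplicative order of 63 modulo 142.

70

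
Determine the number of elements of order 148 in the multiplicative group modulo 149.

72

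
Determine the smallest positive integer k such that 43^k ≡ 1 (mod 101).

50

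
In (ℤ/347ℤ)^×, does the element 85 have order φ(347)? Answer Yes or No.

No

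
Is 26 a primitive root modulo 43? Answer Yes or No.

φ(43) = 43 − 1 = 42 = 2 · 3 · 7.
It suffices to check that the order of 26 is not a proper divisor of 42: compute 26^(42/q) for q ∈ {2, 3, 7}.
26^21 ≡ 42 (mod 43)  [q = 2: ≢ 1 ✓]
26^14 ≡ 6 (mod 43)  [q = 3: ≢ 1 ✓]
26^6 ≡ 35 (mod 43)  [q = 7: ≢ 1 ✓]
Every test exponent gives a nontrivial residue, hence 26 generates the full group.

Yes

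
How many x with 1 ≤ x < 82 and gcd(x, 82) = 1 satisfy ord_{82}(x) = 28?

φ(82) = φ(2)·φ(41) = 1·40 = 40 = 2^3 · 5.
(Z/82Z)^× is cyclic (|G| = 40); a cyclic group of order m has exactly φ(d) elements of each order d | m, and none otherwise.
Since 28 ∤ 40, the count is 0.

0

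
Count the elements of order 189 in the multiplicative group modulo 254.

φ(254) = φ(2)·φ(127) = 1·126 = 126 = 2 · 3^2 · 7.
In a cyclic group of order 126, there are φ(d) elements of order d for each divisor d of 126, and zero for non-divisors.
Here 126 is not a multiple of 189, so there are no elements of order 189.

0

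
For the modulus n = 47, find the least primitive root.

5

φ(47) = 47 − 1 = 46 = 2 · 23.
Test candidates g = 2, 3, … against the prime factors q ∈ {2, 23} of φ(47): g is a generator iff g^(46/q) ≢ 1 for every such q.
g = 2: 2^23 ≡ 1 — hits 1, so not a primitive root.
g = 3: 3^23 ≡ 1 — hits 1, so not a primitive root.
g = 4: 4^23 ≡ 1 — hits 1, so not a primitive root.
g = 5: 5^23 ≡ 46; 5^2 ≡ 25 — none is 1, so 5 is a primitive root.
Hence the least primitive root of 47 is 5.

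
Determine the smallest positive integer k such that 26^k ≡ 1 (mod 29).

By Lagrange's theorem, ord_29(26) divides φ(29) = 29 − 1 = 28 = 2^2 · 7.
Divisors of 28: 1, 2, 4, 7, 14, 28.
Check 26^d mod 29 for each divisor in increasing order:
26^1 ≡ 26
26^2 ≡ 9
26^4 ≡ 23
26^7 ≡ 17
26^14 ≡ 28
26^28 ≡ 1
The smallest such exponent is 28, so the order of 26 is 28.

28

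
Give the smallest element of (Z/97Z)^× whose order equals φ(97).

5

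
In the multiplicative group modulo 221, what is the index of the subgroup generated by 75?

By Lagrange's theorem, ord_221(75) divides φ(221) = φ(13·17) = (13−1)·(17−1) = 12·16 = 192 = 2^6 · 3.
Divisors of 192: 1, 2, 3, 4, 6, 8, 12, 16, 24, 32, 48, 64, 96, 192.
Evaluate successive powers at the divisors of 192:
75^1 ≡ 75 (mod 221)
75^2 ≡ 100 (mod 221)
75^3 ≡ 207 (mod 221)
75^4 ≡ 55 (mod 221)
75^6 ≡ 196 (mod 221)
75^8 ≡ 152 (mod 221)
75^12 ≡ 183 (mod 221)
75^16 ≡ 120 (mod 221)
75^24 ≡ 118 (mod 221)
75^32 ≡ 35 (mod 221)
75^48 ≡ 1 (mod 221) ✓
So ord_221(75) = 48, hence |⟨75⟩| = 48.
The index is φ(221) / ord(75) = 192 / 48 = 4.

4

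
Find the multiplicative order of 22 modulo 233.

232

By Lagrange's theorem, ord_233(22) divides φ(233) = 233 − 1 = 232 = 2^3 · 29.
Divisors of 232: 1, 2, 4, 8, 29, 58, 116, 232.
Check 22^d mod 233 for each divisor in increasing order:
22^1 ≡ 22
22^2 ≡ 18
22^4 ≡ 91
22^8 ≡ 126
22^29 ≡ 12
22^58 ≡ 144
22^116 ≡ 232
22^232 ≡ 1
The smallest such exponent is 232, so the order of 22 is 232.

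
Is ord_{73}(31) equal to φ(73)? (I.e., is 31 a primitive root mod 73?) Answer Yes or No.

Yes

φ(73) = 73 − 1 = 72 = 2^3 · 3^2.
It suffices to check that the order of 31 is not a proper divisor of 72: compute 31^(72/q) for q ∈ {2, 3}.
31^36 ≡ 72 (mod 73)  [q = 2: ≢ 1 ✓]
31^24 ≡ 64 (mod 73)  [q = 3: ≢ 1 ✓]
None equal 1, so ord_73(31) = 72: 31 is a primitive root.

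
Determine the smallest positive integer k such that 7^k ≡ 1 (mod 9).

By Lagrange's theorem, ord_9(7) divides φ(9) = φ(3^2) = 3·(3−1) = 6 = 2 · 3.
Divisors of 6: 1, 2, 3, 6.
Compute 7^d (mod 9) for the divisors d until we hit 1:
7^1 ≡ 7 (mod 9)
7^2 ≡ 4 (mod 9)
7^3 ≡ 1 (mod 9) ✓
Hence ord(7) = 3.

3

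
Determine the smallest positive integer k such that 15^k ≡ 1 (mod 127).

63

By Lagrange's theorem, ord_127(15) divides φ(127) = 127 − 1 = 126 = 2 · 3^2 · 7.
Divisors of 126: 1, 2, 3, 6, 7, 9, 14, 18, 21, 42, 63, 126.
Evaluate successive powers at the divisors of 126:
15^1 ≡ 15 (mod 127)
15^2 ≡ 98 (mod 127)
15^3 ≡ 73 (mod 127)
15^6 ≡ 122 (mod 127)
15^7 ≡ 52 (mod 127)
15^9 ≡ 16 (mod 127)
15^14 ≡ 37 (mod 127)
15^18 ≡ 2 (mod 127)
15^21 ≡ 19 (mod 127)
15^42 ≡ 107 (mod 127)
15^63 ≡ 1 (mod 127) ✓
Therefore the multiplicative order of 15 modulo 127 is 63.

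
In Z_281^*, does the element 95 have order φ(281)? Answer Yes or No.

Yes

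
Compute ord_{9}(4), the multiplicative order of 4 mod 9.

3

By Lagrange's theorem, ord_9(4) divides φ(9) = φ(3^2) = 3·(3−1) = 6 = 2 · 3.
Divisors of 6: 1, 2, 3, 6.
Compute 4^d (mod 9) for the divisors d until we hit 1:
4^1 ≡ 4
4^2 ≡ 7
4^3 ≡ 1
So ord_9(4) = 3.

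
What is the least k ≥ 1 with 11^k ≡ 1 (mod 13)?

12

ord(11) | φ(13) = 13 − 1 = 12 = 2^2 · 3.
Divisors of 12: 1, 2, 3, 4, 6, 12.
Test each divisor d:
11^1 ≡ 11
11^2 ≡ 4
11^3 ≡ 5
11^4 ≡ 3
11^6 ≡ 12
11^12 ≡ 1
So ord_13(11) = 12.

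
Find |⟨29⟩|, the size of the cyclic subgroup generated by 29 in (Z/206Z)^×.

By Lagrange's theorem, ord_206(29) divides φ(206) = φ(2)·φ(103) = 1·102 = 102 = 2 · 3 · 17.
Divisors of 102: 1, 2, 3, 6, 17, 34, 51, 102.
Evaluate successive powers at the divisors of 102:
29^1 ≡ 29
29^2 ≡ 17
29^3 ≡ 81
29^6 ≡ 175
29^17 ≡ 159
29^34 ≡ 149
29^51 ≡ 1
So ord_206(29) = 51.

51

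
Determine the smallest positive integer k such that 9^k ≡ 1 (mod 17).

8

The order of 9 must divide φ(17) = 17 − 1 = 16 = 2^4.
Divisors of 16: 1, 2, 4, 8, 16.
Compute 9^d (mod 17) for the divisors d until we hit 1:
9^1 ≡ 9
9^2 ≡ 13
9^4 ≡ 16
9^8 ≡ 1
The smallest such exponent is 8, so the order of 9 is 8.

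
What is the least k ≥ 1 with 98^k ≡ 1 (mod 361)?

ord(98) | φ(361) = φ(19^2) = 19·(19−1) = 342 = 2 · 3^2 · 19.
Divisors of 342: 1, 2, 3, 6, 9, 18, 19, 38, 57, 114, 171, 342.
Check 98^d mod 361 for each divisor in increasing order:
98^1 ≡ 98
98^2 ≡ 218
98^3 ≡ 65
98^6 ≡ 254
98^9 ≡ 265
98^18 ≡ 191
98^19 ≡ 307
98^38 ≡ 28
98^57 ≡ 293
98^114 ≡ 292
98^171 ≡ 360
98^342 ≡ 1
Hence ord(98) = 342.

342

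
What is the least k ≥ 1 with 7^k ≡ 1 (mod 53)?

26

By Lagrange's theorem, ord_53(7) divides φ(53) = 53 − 1 = 52 = 2^2 · 13.
Divisors of 52: 1, 2, 4, 13, 26, 52.
Evaluate successive powers at the divisors of 52:
7^1 ≡ 7 (mod 53)
7^2 ≡ 49 (mod 53)
7^4 ≡ 16 (mod 53)
7^13 ≡ 52 (mod 53)
7^26 ≡ 1 (mod 53) ✓
Therefore the multiplicative order of 7 modulo 53 is 26.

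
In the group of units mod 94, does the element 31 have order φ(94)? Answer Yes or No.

Yes

φ(94) = φ(2)·φ(47) = 1·46 = 46 = 2 · 23.
An element g generates (Z/94Z)^× iff g^(46/q) ≢ 1 (mod 94) for each prime q ∈ {2, 23}.
31^23 ≡ 93 (mod 94)  [q = 2: ≢ 1 ✓]
31^2 ≡ 21 (mod 94)  [q = 23: ≢ 1 ✓]
None equal 1, so ord_94(31) = 46: 31 is a primitive root.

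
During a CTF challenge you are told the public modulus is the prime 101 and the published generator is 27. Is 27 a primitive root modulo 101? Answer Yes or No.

Yes

φ(101) = 101 − 1 = 100 = 2^2 · 5^2.
It suffices to check that the order of 27 is not a proper divisor of 100: compute 27^(100/q) for q ∈ {2, 5}.
27^50 ≡ 100 (mod 101)  [q = 2: ≢ 1 ✓]
27^20 ≡ 36 (mod 101)  [q = 5: ≢ 1 ✓]
None equal 1, so ord_101(27) = 100: 27 is a primitive root.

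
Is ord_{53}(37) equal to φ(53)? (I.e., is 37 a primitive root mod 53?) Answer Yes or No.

φ(53) = 53 − 1 = 52 = 2^2 · 13.
An element g generates (Z/53Z)^× iff g^(52/q) ≢ 1 (mod 53) for each prime q ∈ {2, 13}.
37^26 ≡ 1 (mod 53)  [q = 2: ≡ 1 ✗]
37^4 ≡ 28 (mod 53)  [q = 13: ≢ 1 ✓]
37^26 ≡ 1 shows ord(37) | 26, strictly less than φ(53); not a primitive root.

No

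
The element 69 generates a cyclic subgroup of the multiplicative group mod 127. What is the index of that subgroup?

2

The order of 69 must divide φ(127) = 127 − 1 = 126 = 2 · 3^2 · 7.
Divisors of 126: 1, 2, 3, 6, 7, 9, 14, 18, 21, 42, 63, 126.
Test each divisor d:
69^1 ≡ 69 (mod 127)
69^2 ≡ 62 (mod 127)
69^3 ≡ 87 (mod 127)
69^6 ≡ 76 (mod 127)
69^7 ≡ 37 (mod 127)
69^9 ≡ 8 (mod 127)
69^14 ≡ 99 (mod 127)
69^18 ≡ 64 (mod 127)
69^21 ≡ 107 (mod 127)
69^42 ≡ 19 (mod 127)
69^63 ≡ 1 (mod 127) ✓
The order of 69 is 63, so the subgroup it generates has 63 elements.
Index = |(Z/127Z)^×| / |⟨69⟩| = 126 / 63 = 2.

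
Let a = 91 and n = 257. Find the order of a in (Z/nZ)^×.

256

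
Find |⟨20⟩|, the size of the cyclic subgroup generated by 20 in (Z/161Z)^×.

The order of 20 must divide φ(161) = φ(7·23) = (7−1)·(23−1) = 6·22 = 132 = 2^2 · 3 · 11.
Divisors of 132: 1, 2, 3, 4, 6, 11, 12, 22, 33, 44, 66, 132.
Test each divisor d:
20^1 ≡ 20 (mod 161)
20^2 ≡ 78 (mod 161)
20^3 ≡ 111 (mod 161)
20^4 ≡ 127 (mod 161)
20^6 ≡ 85 (mod 161)
20^11 ≡ 160 (mod 161)
20^12 ≡ 141 (mod 161)
20^22 ≡ 1 (mod 161) ✓
Therefore the multiplicative order of 20 modulo 161 is 22.

22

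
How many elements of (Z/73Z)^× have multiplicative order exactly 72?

24

φ(73) = 73 − 1 = 72 = 2^3 · 3^2.
In a cyclic group of order 72, there are φ(d) elements of order d for each divisor d of 72, and zero for non-divisors.
72 = 2^3 · 3^2 divides 72, and φ(72) = 24.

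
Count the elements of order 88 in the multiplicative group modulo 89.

40

φ(89) = 89 − 1 = 88 = 2^3 · 11.
In a cyclic group of order 88, there are φ(d) elements of order d for each divisor d of 88, and zero for non-divisors.
88 = 2^3 · 11 divides 88, and φ(88) = 40.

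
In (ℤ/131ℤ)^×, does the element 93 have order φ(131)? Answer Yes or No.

Yes

φ(131) = 131 − 1 = 130 = 2 · 5 · 13.
93 is a primitive root mod 131 iff 93^(φ(131)/q) ≢ 1 for every prime q | φ(131), i.e. q ∈ {2, 5, 13}.
93^65 ≡ 130 (mod 131)  [q = 2: ≢ 1 ✓]
93^26 ≡ 53 (mod 131)  [q = 5: ≢ 1 ✓]
93^10 ≡ 112 (mod 131)  [q = 13: ≢ 1 ✓]
Every test exponent gives a nontrivial residue, hence 93 generates the full group.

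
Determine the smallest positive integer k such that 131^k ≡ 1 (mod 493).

112

ord(131) | φ(493) = φ(17·29) = (17−1)·(29−1) = 16·28 = 448 = 2^6 · 7.
Divisors of 448: 1, 2, 4, 7, 8, 14, 16, 28, 32, 56, 64, 112, 224, 448.
Compute 131^d (mod 493) for the divisors d until we hit 1:
131^1 ≡ 131 (mod 493)
131^2 ≡ 399 (mod 493)
131^4 ≡ 455 (mod 493)
131^7 ≡ 75 (mod 493)
131^8 ≡ 458 (mod 493)
131^14 ≡ 202 (mod 493)
131^16 ≡ 239 (mod 493)
131^28 ≡ 378 (mod 493)
131^32 ≡ 426 (mod 493)
131^56 ≡ 407 (mod 493)
131^64 ≡ 52 (mod 493)
131^112 ≡ 1 (mod 493) ✓
Therefore the multiplicative order of 131 modulo 493 is 112.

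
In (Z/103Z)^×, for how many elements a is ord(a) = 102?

32

φ(103) = 103 − 1 = 102 = 2 · 3 · 17.
(Z/103Z)^× is cyclic (|G| = 102); a cyclic group of order m has exactly φ(d) elements of each order d | m, and none otherwise.
102 = 2 · 3 · 17 divides 102, and φ(102) = 32.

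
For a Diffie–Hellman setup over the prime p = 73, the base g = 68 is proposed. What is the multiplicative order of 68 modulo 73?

By Lagrange's theorem, ord_73(68) divides φ(73) = 73 − 1 = 72 = 2^3 · 3^2.
Divisors of 72: 1, 2, 3, 4, 6, 8, 9, 12, 18, 24, 36, 72.
Compute 68^d (mod 73) for the divisors d until we hit 1:
68^1 ≡ 68 (mod 73)
68^2 ≡ 25 (mod 73)
68^3 ≡ 21 (mod 73)
68^4 ≡ 41 (mod 73)
68^6 ≡ 3 (mod 73)
68^8 ≡ 2 (mod 73)
68^9 ≡ 63 (mod 73)
68^12 ≡ 9 (mod 73)
68^18 ≡ 27 (mod 73)
68^24 ≡ 8 (mod 73)
68^36 ≡ 72 (mod 73)
68^72 ≡ 1 (mod 73) ✓
Therefore the multiplicative order of 68 modulo 73 is 72.

72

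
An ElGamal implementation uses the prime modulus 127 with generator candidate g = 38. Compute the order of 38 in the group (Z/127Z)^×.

21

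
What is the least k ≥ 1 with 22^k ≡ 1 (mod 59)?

Since 22 ∈ (Z/59Z)^×, its order divides φ(59) = 59 − 1 = 58 = 2 · 29.
Divisors of 58: 1, 2, 29, 58.
Compute 22^d (mod 59) for the divisors d until we hit 1:
22^1 ≡ 22 (mod 59)
22^2 ≡ 12 (mod 59)
22^29 ≡ 1 (mod 59) ✓
Hence ord(22) = 29.

29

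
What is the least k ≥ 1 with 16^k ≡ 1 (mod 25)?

5

ord(16) | φ(25) = φ(5^2) = 5·(5−1) = 20 = 2^2 · 5.
Divisors of 20: 1, 2, 4, 5, 10, 20.
Compute 16^d (mod 25) for the divisors d until we hit 1:
16^1 ≡ 16
16^2 ≡ 6
16^4 ≡ 11
16^5 ≡ 1
The smallest such exponent is 5, so the order of 16 is 5.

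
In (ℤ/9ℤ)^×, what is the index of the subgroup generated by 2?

1

ord(2) | φ(9) = φ(3^2) = 3·(3−1) = 6 = 2 · 3.
Divisors of 6: 1, 2, 3, 6.
Evaluate successive powers at the divisors of 6:
2^1 ≡ 2
2^2 ≡ 4
2^3 ≡ 8
2^6 ≡ 1
So ord_9(2) = 6, hence |⟨2⟩| = 6.
[(Z/9Z)^× : ⟨2⟩] = 6/6 = 1.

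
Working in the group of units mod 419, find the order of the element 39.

By Lagrange's theorem, ord_419(39) divides φ(419) = 419 − 1 = 418 = 2 · 11 · 19.
Divisors of 418: 1, 2, 11, 19, 22, 38, 209, 418.
Check 39^d mod 419 for each divisor in increasing order:
39^1 ≡ 39 (mod 419)
39^2 ≡ 264 (mod 419)
39^11 ≡ 329 (mod 419)
39^19 ≡ 348 (mod 419)
39^22 ≡ 139 (mod 419)
39^38 ≡ 13 (mod 419)
39^209 ≡ 1 (mod 419) ✓
Hence ord(39) = 209.

209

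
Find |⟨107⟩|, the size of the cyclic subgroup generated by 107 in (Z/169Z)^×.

By Lagrange's theorem, ord_169(107) divides φ(169) = φ(13^2) = 13·(13−1) = 156 = 2^2 · 3 · 13.
Divisors of 156: 1, 2, 3, 4, 6, 12, 13, 26, 39, 52, 78, 156.
Test each divisor d:
107^1 ≡ 107 (mod 169)
107^2 ≡ 126 (mod 169)
107^3 ≡ 131 (mod 169)
107^4 ≡ 159 (mod 169)
107^6 ≡ 92 (mod 169)
107^12 ≡ 14 (mod 169)
107^13 ≡ 146 (mod 169)
107^26 ≡ 22 (mod 169)
107^39 ≡ 1 (mod 169) ✓
Hence ord(107) = 39.

39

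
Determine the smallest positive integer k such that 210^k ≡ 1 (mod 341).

By Lagrange's theorem, ord_341(210) divides φ(341) = φ(11·31) = (11−1)·(31−1) = 10·30 = 300 = 2^2 · 3 · 5^2.
Divisors of 300: 1, 2, 3, 4, 5, 6, 10, 12, 15, 20, 25, 30, 50, 60, 75, 100, 150, 300.
Compute 210^d (mod 341) for the divisors d until we hit 1:
210^1 ≡ 210 (mod 341)
210^2 ≡ 111 (mod 341)
210^3 ≡ 122 (mod 341)
210^4 ≡ 45 (mod 341)
210^5 ≡ 243 (mod 341)
210^6 ≡ 221 (mod 341)
210^10 ≡ 56 (mod 341)
210^12 ≡ 78 (mod 341)
210^15 ≡ 309 (mod 341)
210^20 ≡ 67 (mod 341)
210^25 ≡ 254 (mod 341)
210^30 ≡ 1 (mod 341) ✓
The smallest such exponent is 30, so the order of 210 is 30.

30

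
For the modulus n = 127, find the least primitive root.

3

φ(127) = 127 − 1 = 126 = 2 · 3^2 · 7.
Test candidates g = 2, 3, … against the prime factors q ∈ {2, 3, 7} of φ(127): g is a generator iff g^(126/q) ≢ 1 for every such q.
g = 2: 2^63 ≡ 1 — hits 1, so not a primitive root.
g = 3: 3^63 ≡ 126; 3^42 ≡ 107; 3^18 ≡ 4 — none is 1, so 3 is a primitive root.
Hence the least primitive root of 127 is 3.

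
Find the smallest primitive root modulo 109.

φ(109) = 109 − 1 = 108 = 2^2 · 3^3.
g is a primitive root iff g^(108/q) ≢ 1 (mod 109) for each prime q ∈ {2, 3}.
g = 2: 2^54 ≡ 108; 2^36 ≡ 1 — hits 1, so not a primitive root.
g = 3: 3^54 ≡ 1 — hits 1, so not a primitive root.
g = 4: 4^54 ≡ 1 — hits 1, so not a primitive root.
g = 5: 5^54 ≡ 1 — hits 1, so not a primitive root.
g = 6: 6^54 ≡ 108; 6^36 ≡ 63 — none is 1, so 6 is a primitive root.
So 6 is the smallest generator of (Z/109Z)^×.

6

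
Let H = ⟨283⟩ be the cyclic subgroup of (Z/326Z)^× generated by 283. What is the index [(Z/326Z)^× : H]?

By Lagrange's theorem, ord_326(283) divides φ(326) = φ(2)·φ(163) = 1·162 = 162 = 2 · 3^4.
Divisors of 162: 1, 2, 3, 6, 9, 18, 27, 54, 81, 162.
Evaluate successive powers at the divisors of 162:
283^1 ≡ 283 (mod 326)
283^2 ≡ 219 (mod 326)
283^3 ≡ 37 (mod 326)
283^6 ≡ 65 (mod 326)
283^9 ≡ 123 (mod 326)
283^18 ≡ 133 (mod 326)
283^27 ≡ 59 (mod 326)
283^54 ≡ 221 (mod 326)
283^81 ≡ 325 (mod 326)
283^162 ≡ 1 (mod 326) ✓
So ord_326(283) = 162, hence |⟨283⟩| = 162.
Index = |(Z/326Z)^×| / |⟨283⟩| = 162 / 162 = 1.

1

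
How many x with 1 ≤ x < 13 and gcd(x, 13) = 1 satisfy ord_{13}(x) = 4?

2

φ(13) = 13 − 1 = 12 = 2^2 · 3.
Since (Z/13Z)^× is cyclic of order 12, the number of elements of order d is φ(d) when d | 12 and 0 otherwise.
4 = 2^2 divides 12, and φ(4) = 2.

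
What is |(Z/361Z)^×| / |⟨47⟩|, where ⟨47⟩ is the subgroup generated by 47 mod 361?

2

The order of 47 must divide φ(361) = φ(19^2) = 19·(19−1) = 342 = 2 · 3^2 · 19.
Divisors of 342: 1, 2, 3, 6, 9, 18, 19, 38, 57, 114, 171, 342.
Evaluate successive powers at the divisors of 342:
47^1 ≡ 47 (mod 361)
47^2 ≡ 43 (mod 361)
47^3 ≡ 216 (mod 361)
47^6 ≡ 87 (mod 361)
47^9 ≡ 20 (mod 361)
47^18 ≡ 39 (mod 361)
47^19 ≡ 28 (mod 361)
47^38 ≡ 62 (mod 361)
47^57 ≡ 292 (mod 361)
47^114 ≡ 68 (mod 361)
47^171 ≡ 1 (mod 361) ✓
The order of 47 is 171, so the subgroup it generates has 171 elements.
Index = |(Z/361Z)^×| / |⟨47⟩| = 342 / 171 = 2.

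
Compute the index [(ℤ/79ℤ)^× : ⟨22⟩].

6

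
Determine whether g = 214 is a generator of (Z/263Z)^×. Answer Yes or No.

Yes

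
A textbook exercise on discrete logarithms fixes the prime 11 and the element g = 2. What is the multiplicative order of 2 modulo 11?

The order of 2 must divide φ(11) = 11 − 1 = 10 = 2 · 5.
Divisors of 10: 1, 2, 5, 10.
Evaluate successive powers at the divisors of 10:
2^1 ≡ 2
2^2 ≡ 4
2^5 ≡ 10
2^10 ≡ 1
Hence ord(2) = 10.

10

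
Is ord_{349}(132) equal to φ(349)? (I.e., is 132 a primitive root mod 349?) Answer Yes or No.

Yes

φ(349) = 349 − 1 = 348 = 2^2 · 3 · 29.
It suffices to check that the order of 132 is not a proper divisor of 348: compute 132^(348/q) for q ∈ {2, 3, 29}.
132^174 ≡ 348 (mod 349)  [q = 2: ≢ 1 ✓]
132^116 ≡ 226 (mod 349)  [q = 3: ≢ 1 ✓]
132^12 ≡ 171 (mod 349)  [q = 29: ≢ 1 ✓]
All checks pass, so 132 has order 348 and is a primitive root modulo 349.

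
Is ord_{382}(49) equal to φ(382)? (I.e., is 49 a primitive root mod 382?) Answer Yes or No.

φ(382) = φ(2)·φ(191) = 1·190 = 190 = 2 · 5 · 19.
49 is a primitive root mod 382 iff 49^(φ(382)/q) ≢ 1 for every prime q | φ(382), i.e. q ∈ {2, 5, 19}.
49^95 ≡ 1 (mod 382)  [q = 2: ≡ 1 ✗]
49^38 ≡ 375 (mod 382)  [q = 5: ≢ 1 ✓]
49^10 ≡ 1 (mod 382)  [q = 19: ≡ 1 ✗]
The check at q = 2 fails, so 49 generates a proper subgroup.

No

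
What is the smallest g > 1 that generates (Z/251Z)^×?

6

φ(251) = 251 − 1 = 250 = 2 · 5^3.
Test candidates g = 2, 3, … against the prime factors q ∈ {2, 5} of φ(251): g is a generator iff g^(250/q) ≢ 1 for every such q.
g = 2: 2^125 ≡ 250; 2^50 ≡ 1 — hits 1, so not a primitive root.
g = 3: 3^125 ≡ 1 — hits 1, so not a primitive root.
g = 4: 4^125 ≡ 1 — hits 1, so not a primitive root.
g = 5: 5^125 ≡ 1 — hits 1, so not a primitive root.
g = 6: 6^125 ≡ 250; 6^50 ≡ 219 — none is 1, so 6 is a primitive root.
So 6 is the smallest generator of (Z/251Z)^×.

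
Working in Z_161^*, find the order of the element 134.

Since 134 ∈ (Z/161Z)^×, its order divides φ(161) = φ(7·23) = (7−1)·(23−1) = 6·22 = 132 = 2^2 · 3 · 11.
Divisors of 132: 1, 2, 3, 4, 6, 11, 12, 22, 33, 44, 66, 132.
Test each divisor d:
134^1 ≡ 134 (mod 161)
134^2 ≡ 85 (mod 161)
134^3 ≡ 120 (mod 161)
134^4 ≡ 141 (mod 161)
134^6 ≡ 71 (mod 161)
134^11 ≡ 22 (mod 161)
134^12 ≡ 50 (mod 161)
134^22 ≡ 1 (mod 161) ✓
Hence ord(134) = 22.

22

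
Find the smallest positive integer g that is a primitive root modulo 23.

5

φ(23) = 23 − 1 = 22 = 2 · 11.
Test candidates g = 2, 3, … against the prime factors q ∈ {2, 11} of φ(23): g is a generator iff g^(22/q) ≢ 1 for every such q.
g = 2: 2^11 ≡ 1 — hits 1, so not a primitive root.
g = 3: 3^11 ≡ 1 — hits 1, so not a primitive root.
g = 4: 4^11 ≡ 1 — hits 1, so not a primitive root.
g = 5: 5^11 ≡ 22; 5^2 ≡ 2 — none is 1, so 5 is a primitive root.
So 5 is the smallest generator of (Z/23Z)^×.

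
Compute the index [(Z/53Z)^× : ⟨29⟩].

2

The order of 29 must divide φ(53) = 53 − 1 = 52 = 2^2 · 13.
Divisors of 52: 1, 2, 4, 13, 26, 52.
Test each divisor d:
29^1 ≡ 29 (mod 53)
29^2 ≡ 46 (mod 53)
29^4 ≡ 49 (mod 53)
29^13 ≡ 52 (mod 53)
29^26 ≡ 1 (mod 53) ✓
Thus |⟨29⟩| = ord(29) = 26.
[(Z/53Z)^× : ⟨29⟩] = 52/26 = 2.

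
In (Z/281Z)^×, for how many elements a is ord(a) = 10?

φ(281) = 281 − 1 = 280 = 2^3 · 5 · 7.
Since (Z/281Z)^× is cyclic of order 280, the number of elements of order d is φ(d) when d | 280 and 0 otherwise.
10 = 2 · 5 divides 280, and φ(10) = 4.

4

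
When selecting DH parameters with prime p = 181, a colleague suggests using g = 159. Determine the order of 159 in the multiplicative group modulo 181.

20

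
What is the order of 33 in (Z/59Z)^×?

ord(33) | φ(59) = 59 − 1 = 58 = 2 · 29.
Divisors of 58: 1, 2, 29, 58.
Evaluate successive powers at the divisors of 58:
33^1 ≡ 33 (mod 59)
33^2 ≡ 27 (mod 59)
33^29 ≡ 58 (mod 59)
33^58 ≡ 1 (mod 59) ✓
So ord_59(33) = 58.

58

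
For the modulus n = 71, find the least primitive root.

φ(71) = 71 − 1 = 70 = 2 · 5 · 7.
Test candidates g = 2, 3, … against the prime factors q ∈ {2, 5, 7} of φ(71): g is a generator iff g^(70/q) ≢ 1 for every such q.
g = 2: 2^35 ≡ 1 — hits 1, so not a primitive root.
g = 3: 3^35 ≡ 1 — hits 1, so not a primitive root.
g = 4: 4^35 ≡ 1 — hits 1, so not a primitive root.
g = 5: 5^35 ≡ 1 — hits 1, so not a primitive root.
g = 6: 6^35 ≡ 1 — hits 1, so not a primitive root.
g = 7: 7^35 ≡ 70; 7^14 ≡ 54; 7^10 ≡ 45 — none is 1, so 7 is a primitive root.
The smallest primitive root modulo 71 is 7.

7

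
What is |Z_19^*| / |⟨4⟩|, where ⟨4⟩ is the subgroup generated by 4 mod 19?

2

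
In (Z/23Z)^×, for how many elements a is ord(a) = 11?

10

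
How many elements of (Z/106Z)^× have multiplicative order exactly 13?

φ(106) = φ(2)·φ(53) = 1·52 = 52 = 2^2 · 13.
In a cyclic group of order 52, there are φ(d) elements of order d for each divisor d of 52, and zero for non-divisors.
13 | 52, and φ(13) = 13 − 1 = 12.

12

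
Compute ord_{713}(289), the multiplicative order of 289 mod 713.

165

The order of 289 must divide φ(713) = φ(23·31) = (23−1)·(31−1) = 22·30 = 660 = 2^2 · 3 · 5 · 11.
Divisors of 660: 1, 2, 3, 4, 5, 6, 10, 11, 12, 15, 20, 22, 30, 33, 44, 55, 60, 66, 110, 132, 165, 220, 330, 660.
Test each divisor d:
289^1 ≡ 289
289^2 ≡ 100
289^3 ≡ 380
289^4 ≡ 18
289^5 ≡ 211
289^6 ≡ 374
289^10 ≡ 315
289^11 ≡ 484
289^12 ≡ 128
289^15 ≡ 156
289^20 ≡ 118
289^22 ≡ 392
289^30 ≡ 94
289^33 ≡ 70
289^44 ≡ 369
289^55 ≡ 346
289^60 ≡ 280
289^66 ≡ 622
289^110 ≡ 645
289^132 ≡ 438
289^165 ≡ 1
So ord_713(289) = 165.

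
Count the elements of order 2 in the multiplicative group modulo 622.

1

φ(622) = φ(2)·φ(311) = 1·310 = 310 = 2 · 5 · 31.
Since (Z/622Z)^× is cyclic of order 310, the number of elements of order d is φ(d) when d | 310 and 0 otherwise.
2 | 310, and φ(2) = 2 − 1 = 1.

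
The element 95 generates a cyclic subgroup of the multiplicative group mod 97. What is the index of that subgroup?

The order of 95 must divide φ(97) = 97 − 1 = 96 = 2^5 · 3.
Divisors of 96: 1, 2, 3, 4, 6, 8, 12, 16, 24, 32, 48, 96.
Test each divisor d:
95^1 ≡ 95 (mod 97)
95^2 ≡ 4 (mod 97)
95^3 ≡ 89 (mod 97)
95^4 ≡ 16 (mod 97)
95^6 ≡ 64 (mod 97)
95^8 ≡ 62 (mod 97)
95^12 ≡ 22 (mod 97)
95^16 ≡ 61 (mod 97)
95^24 ≡ 96 (mod 97)
95^32 ≡ 35 (mod 97)
95^48 ≡ 1 (mod 97) ✓
Thus |⟨95⟩| = ord(95) = 48.
Index = |(Z/97Z)^×| / |⟨95⟩| = 96 / 48 = 2.

2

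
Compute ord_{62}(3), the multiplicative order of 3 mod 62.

30

Since 3 ∈ (Z/62Z)^×, its order divides φ(62) = φ(2)·φ(31) = 1·30 = 30 = 2 · 3 · 5.
Divisors of 30: 1, 2, 3, 5, 6, 10, 15, 30.
Check 3^d mod 62 for each divisor in increasing order:
3^1 ≡ 3 (mod 62)
3^2 ≡ 9 (mod 62)
3^3 ≡ 27 (mod 62)
3^5 ≡ 57 (mod 62)
3^6 ≡ 47 (mod 62)
3^10 ≡ 25 (mod 62)
3^15 ≡ 61 (mod 62)
3^30 ≡ 1 (mod 62) ✓
Therefore the multiplicative order of 3 modulo 62 is 30.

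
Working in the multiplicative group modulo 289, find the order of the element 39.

By Lagrange's theorem, ord_289(39) divides φ(289) = φ(17^2) = 17·(17−1) = 272 = 2^4 · 17.
Divisors of 272: 1, 2, 4, 8, 16, 17, 34, 68, 136, 272.
Test each divisor d:
39^1 ≡ 39
39^2 ≡ 76
39^4 ≡ 285
39^8 ≡ 16
39^16 ≡ 256
39^17 ≡ 158
39^34 ≡ 110
39^68 ≡ 251
39^136 ≡ 288
39^272 ≡ 1
Hence ord(39) = 272.

272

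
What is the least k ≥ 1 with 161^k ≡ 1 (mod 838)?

209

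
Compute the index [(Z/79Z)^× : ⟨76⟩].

Since 76 ∈ (Z/79Z)^×, its order divides φ(79) = 79 − 1 = 78 = 2 · 3 · 13.
Divisors of 78: 1, 2, 3, 6, 13, 26, 39, 78.
Test each divisor d:
76^1 ≡ 76 (mod 79)
76^2 ≡ 9 (mod 79)
76^3 ≡ 52 (mod 79)
76^6 ≡ 18 (mod 79)
76^13 ≡ 55 (mod 79)
76^26 ≡ 23 (mod 79)
76^39 ≡ 1 (mod 79) ✓
So ord_79(76) = 39, hence |⟨76⟩| = 39.
Index = |(Z/79Z)^×| / |⟨76⟩| = 78 / 39 = 2.

2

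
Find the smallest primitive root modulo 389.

φ(389) = 389 − 1 = 388 = 2^2 · 97.
g is a primitive root iff g^(388/q) ≢ 1 (mod 389) for each prime q ∈ {2, 97}.
g = 2: 2^194 ≡ 388; 2^4 ≡ 16 — none is 1, so 2 is a primitive root.
The smallest primitive root modulo 389 is 2.

2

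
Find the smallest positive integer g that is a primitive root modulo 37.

2

φ(37) = 37 − 1 = 36 = 2^2 · 3^2.
g is a primitive root iff g^(36/q) ≢ 1 (mod 37) for each prime q ∈ {2, 3}.
g = 2: 2^18 ≡ 36; 2^12 ≡ 26 — none is 1, so 2 is a primitive root.
The smallest primitive root modulo 37 is 2.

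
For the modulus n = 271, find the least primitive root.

6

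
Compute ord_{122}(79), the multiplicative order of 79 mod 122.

60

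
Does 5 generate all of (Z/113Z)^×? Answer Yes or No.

Yes

φ(113) = 113 − 1 = 112 = 2^4 · 7.
An element g generates (Z/113Z)^× iff g^(112/q) ≢ 1 (mod 113) for each prime q ∈ {2, 7}.
5^56 ≡ 112 (mod 113)  [q = 2: ≢ 1 ✓]
5^16 ≡ 30 (mod 113)  [q = 7: ≢ 1 ✓]
None equal 1, so ord_113(5) = 112: 5 is a primitive root.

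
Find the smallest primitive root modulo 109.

6

φ(109) = 109 − 1 = 108 = 2^2 · 3^3.
Test candidates g = 2, 3, … against the prime factors q ∈ {2, 3} of φ(109): g is a generator iff g^(108/q) ≢ 1 for every such q.
g = 2: 2^54 ≡ 108; 2^36 ≡ 1 — hits 1, so not a primitive root.
g = 3: 3^54 ≡ 1 — hits 1, so not a primitive root.
g = 4: 4^54 ≡ 1 — hits 1, so not a primitive root.
g = 5: 5^54 ≡ 1 — hits 1, so not a primitive root.
g = 6: 6^54 ≡ 108; 6^36 ≡ 63 — none is 1, so 6 is a primitive root.
So 6 is the smallest generator of (Z/109Z)^×.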